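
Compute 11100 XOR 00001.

XOR: 1 when bits differ
  11100
^ 00001
-------
  11101
Decimal: 28 ^ 1 = 29



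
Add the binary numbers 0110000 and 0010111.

Add column by column from the right: bit + bit + carry-in; write the sum mod 2, carry 1 when the sum is 2 or 3.
carry:  1100000
        0110000
+       0010111
---------------
       01000111
(the carry out of the leftmost column, 0, becomes the leading bit)
Decimal check:
  0110000 = 32 + 16 = 48
  0010111 = 16 + 4 + 2 + 1 = 23
  48 + 23 = 71, and 01000111 = 64 + 4 + 2 + 1 = 71 ✓



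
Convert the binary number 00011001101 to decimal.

Sum of powers of 2 for each 1-bit:
2^0 + 2^2 + 2^3 + 2^6 + 2^7
= 1 + 4 + 8 + 64 + 128
= 205



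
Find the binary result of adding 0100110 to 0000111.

Add column by column from the right: bit + bit + carry-in; write the sum mod 2, carry 1 when the sum is 2 or 3.
carry:  0001100
        0100110
+       0000111
---------------
       00101101
(the carry out of the leftmost column, 0, becomes the leading bit)
Decimal check:
  0100110 = 32 + 4 + 2 = 38
  0000111 = 4 + 2 + 1 = 7
  38 + 7 = 45, and 00101101 = 32 + 8 + 4 + 1 = 45 ✓



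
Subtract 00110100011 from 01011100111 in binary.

Method 1 - Direct subtraction (column by column from the right: bit − bit − borrow-in; if negative, add 2 and borrow 1 from the next column):
borrow: 01000000000
        01011100111
-       00110100011
-------------------
        00101000100

Method 2 - Add two's complement:
Two's complement of 00110100011: invert → 11001011100, add 1 → 11001011101
  01011100111
+ 11001011101
-------------
 100101000100  (end carry out of the top bit = 1)
Discarding the end carry: 00101000100
Decimal check:
  01011100111 = 512 + 128 + 64 + 32 + 4 + 2 + 1 = 743
  00110100011 = 256 + 128 + 32 + 2 + 1 = 419
  743 - 419 = 324, and 00101000100 = 256 + 64 + 4 = 324 ✓



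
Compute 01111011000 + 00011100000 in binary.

Add column by column from the right: bit + bit + carry-in; write the sum mod 2, carry 1 when the sum is 2 or 3.
carry:  11110000000
        01111011000
+       00011100000
-------------------
       010010111000
(the carry out of the leftmost column, 0, becomes the leading bit)
Decimal check:
  01111011000 = 512 + 256 + 128 + 64 + 16 + 8 = 984
  00011100000 = 128 + 64 + 32 = 224
  984 + 224 = 1208, and 010010111000 = 1024 + 128 + 32 + 16 + 8 = 1208 ✓



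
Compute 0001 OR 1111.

OR: 1 when either bit is 1
  0001
| 1111
------
  1111
Decimal: 1 | 15 = 15



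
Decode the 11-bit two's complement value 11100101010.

Binary: 11100101010
Sign bit: 1 (negative)
Invert: 00011010101
Add 1:  00011010110
Magnitude: 00011010110 = 128 + 64 + 16 + 4 + 2 = 214
Value: -214



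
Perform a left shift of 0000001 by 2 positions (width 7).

Original: 0000001 (decimal 1)
Shift left by 2 positions
Append 2 zeros on the right
Result: 0000100 (decimal 4)
Equivalent: 1 << 2 = 1 × 2^2 = 4



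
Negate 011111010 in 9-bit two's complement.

Original: 011111010
Step 1 - Invert all bits: 100000101
Step 2 - Add 1: 100000110
Verification: 011111010 + 100000110 = 1000000000; discarding the end carry (carry out of the top bit) leaves the 9-bit value 000000000, as required for x + (-x)



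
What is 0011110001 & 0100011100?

AND: 1 only when both bits are 1
  0011110001
& 0100011100
------------
  0000010000
Decimal: 241 & 284 = 16



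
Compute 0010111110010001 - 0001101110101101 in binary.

Method 1 - Direct subtraction (column by column from the right: bit − bit − borrow-in; if negative, add 2 and borrow 1 from the next column):
borrow: 0010011111011000
        0010111110010001
-       0001101110101101
------------------------
        0001001111100100

Method 2 - Add two's complement:
Two's complement of 0001101110101101: invert → 1110010001010010, add 1 → 1110010001010011
  0010111110010001
+ 1110010001010011
------------------
 10001001111100100  (end carry out of the top bit = 1)
Discarding the end carry: 0001001111100100
Decimal check:
  0010111110010001 = 8192 + 2048 + 1024 + 512 + 256 + 128 + 16 + 1 = 12177
  0001101110101101 = 4096 + 2048 + 512 + 256 + 128 + 32 + 8 + 4 + 1 = 7085
  12177 - 7085 = 5092, and 0001001111100100 = 4096 + 512 + 256 + 128 + 64 + 32 + 4 = 5092 ✓



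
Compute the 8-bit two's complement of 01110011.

Original: 01110011
Step 1 - Invert all bits: 10001100
Step 2 - Add 1: 10001101
Verification: 01110011 + 10001101 = 100000000; discarding the end carry (carry out of the top bit) leaves the 8-bit value 00000000, as required for x + (-x)



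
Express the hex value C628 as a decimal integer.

Expand by place value (powers of 16):
Digit values: C = 12
C628 = 12 × 16^3 + 6 × 16^2 + 2 × 16^1 + 8 × 16^0
= 12 × 4096 + 6 × 256 + 2 × 16 + 8 × 1
= 49152 + 1536 + 32 + 8
= 50728



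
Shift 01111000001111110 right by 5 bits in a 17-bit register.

Original: 01111000001111110 (decimal 61566)
Shift right by 5 positions
Drop the 5 low bits; fill with zeros on the left
Result: 00000011110000011 (decimal 1923)
Equivalent: 61566 >> 5 = 61566 ÷ 2^5 = 1923



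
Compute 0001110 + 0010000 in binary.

Add column by column from the right: bit + bit + carry-in; write the sum mod 2, carry 1 when the sum is 2 or 3.
carry:  0000000
        0001110
+       0010000
---------------
       00011110
(the carry out of the leftmost column, 0, becomes the leading bit)
Decimal check:
  0001110 = 8 + 4 + 2 = 14
  0010000 = 16
  14 + 16 = 30, and 00011110 = 16 + 8 + 4 + 2 = 30 ✓



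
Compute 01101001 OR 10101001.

OR: 1 when either bit is 1
  01101001
| 10101001
----------
  11101001
Decimal: 105 | 169 = 233



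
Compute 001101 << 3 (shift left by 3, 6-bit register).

Original: 001101 (decimal 13)
Shift left by 3 positions
Append 3 zeros on the right and drop the 3 high bits that overflow the 6-bit width
Result: 101000 (decimal 40)
Equivalent: 13 << 3 = 13 × 2^3 = 104, truncated to 6 bits = 40



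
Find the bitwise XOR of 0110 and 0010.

XOR: 1 when bits differ
  0110
^ 0010
------
  0100
Decimal: 6 ^ 2 = 4



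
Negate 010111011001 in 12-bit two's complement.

Original: 010111011001
Step 1 - Invert all bits: 101000100110
Step 2 - Add 1: 101000100111
Verification: 010111011001 + 101000100111 = 1000000000000; discarding the end carry (carry out of the top bit) leaves the 12-bit value 000000000000, as required for x + (-x)



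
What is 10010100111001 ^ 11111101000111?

XOR: 1 when bits differ
  10010100111001
^ 11111101000111
----------------
  01101001111110
Decimal: 9529 ^ 16199 = 6782



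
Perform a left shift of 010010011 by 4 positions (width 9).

Original: 010010011 (decimal 147)
Shift left by 4 positions
Append 4 zeros on the right and drop the 4 high bits that overflow the 9-bit width
Result: 100110000 (decimal 304)
Equivalent: 147 << 4 = 147 × 2^4 = 2352, truncated to 9 bits = 304



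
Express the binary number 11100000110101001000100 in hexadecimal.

Group into 4-bit nibbles from right:
  0111 = 7
  0000 = 0
  0110 = 6
  1010 = A
  0100 = 4
  0100 = 4
Result: 706A44



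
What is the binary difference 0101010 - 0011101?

Method 1 - Direct subtraction (column by column from the right: bit − bit − borrow-in; if negative, add 2 and borrow 1 from the next column):
borrow: 0111010
        0101010
-       0011101
---------------
        0001101

Method 2 - Add two's complement:
Two's complement of 0011101: invert → 1100010, add 1 → 1100011
  0101010
+ 1100011
---------
 10001101  (end carry out of the top bit = 1)
Discarding the end carry: 0001101
Decimal check:
  0101010 = 32 + 8 + 2 = 42
  0011101 = 16 + 8 + 4 + 1 = 29
  42 - 29 = 13, and 0001101 = 8 + 4 + 1 = 13 ✓



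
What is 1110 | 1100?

OR: 1 when either bit is 1
  1110
| 1100
------
  1110
Decimal: 14 | 12 = 14



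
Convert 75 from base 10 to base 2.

Using repeated division by 2:
75 ÷ 2 = 37 remainder 1
37 ÷ 2 = 18 remainder 1
18 ÷ 2 = 9 remainder 0
9 ÷ 2 = 4 remainder 1
4 ÷ 2 = 2 remainder 0
2 ÷ 2 = 1 remainder 0
1 ÷ 2 = 0 remainder 1
Reading remainders bottom to top: 1001011



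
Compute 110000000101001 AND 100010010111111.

AND: 1 only when both bits are 1
  110000000101001
& 100010010111111
-----------------
  100000000101001
Decimal: 24617 & 17599 = 16425



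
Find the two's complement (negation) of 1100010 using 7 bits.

Original (sign bit 1, negative): 1100010
Step 1 - Invert all bits: 0011101
Step 2 - Add 1: 0011110
Verification: 1100010 + 0011110 = 10000000; discarding the end carry (carry out of the top bit) leaves the 7-bit value 0000000, as required for x + (-x)



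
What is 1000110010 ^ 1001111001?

XOR: 1 when bits differ
  1000110010
^ 1001111001
------------
  0001001011
Decimal: 562 ^ 633 = 75



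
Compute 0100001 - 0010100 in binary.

Method 1 - Direct subtraction (column by column from the right: bit − bit − borrow-in; if negative, add 2 and borrow 1 from the next column):
borrow: 0111000
        0100001
-       0010100
---------------
        0001101

Method 2 - Add two's complement:
Two's complement of 0010100: invert → 1101011, add 1 → 1101100
  0100001
+ 1101100
---------
 10001101  (end carry out of the top bit = 1)
Discarding the end carry: 0001101
Decimal check:
  0100001 = 32 + 1 = 33
  0010100 = 16 + 4 = 20
  33 - 20 = 13, and 0001101 = 8 + 4 + 1 = 13 ✓



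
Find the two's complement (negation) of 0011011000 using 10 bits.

Original: 0011011000
Step 1 - Invert all bits: 1100100111
Step 2 - Add 1: 1100101000
Verification: 0011011000 + 1100101000 = 10000000000; discarding the end carry (carry out of the top bit) leaves the 10-bit value 0000000000, as required for x + (-x)



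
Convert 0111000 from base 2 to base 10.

Sum of powers of 2 for each 1-bit:
2^3 + 2^4 + 2^5
= 8 + 16 + 32
= 56



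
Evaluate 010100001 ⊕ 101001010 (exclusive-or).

XOR: 1 when bits differ
  010100001
^ 101001010
-----------
  111101011
Decimal: 161 ^ 330 = 491



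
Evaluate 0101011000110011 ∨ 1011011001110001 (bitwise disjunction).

OR: 1 when either bit is 1
  0101011000110011
| 1011011001110001
------------------
  1111011001110011
Decimal: 22067 | 46705 = 63091



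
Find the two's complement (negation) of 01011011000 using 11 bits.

Original: 01011011000
Step 1 - Invert all bits: 10100100111
Step 2 - Add 1: 10100101000
Verification: 01011011000 + 10100101000 = 100000000000; discarding the end carry (carry out of the top bit) leaves the 11-bit value 00000000000, as required for x + (-x)



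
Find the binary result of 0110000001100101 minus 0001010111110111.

Method 1 - Direct subtraction (column by column from the right: bit − bit − borrow-in; if negative, add 2 and borrow 1 from the next column):
borrow: 0011111111111100
        0110000001100101
-       0001010111110111
------------------------
        0100101001101110

Method 2 - Add two's complement:
Two's complement of 0001010111110111: invert → 1110101000001000, add 1 → 1110101000001001
  0110000001100101
+ 1110101000001001
------------------
 10100101001101110  (end carry out of the top bit = 1)
Discarding the end carry: 0100101001101110
Decimal check:
  0110000001100101 = 16384 + 8192 + 64 + 32 + 4 + 1 = 24677
  0001010111110111 = 4096 + 1024 + 256 + 128 + 64 + 32 + 16 + 4 + 2 + 1 = 5623
  24677 - 5623 = 19054, and 0100101001101110 = 16384 + 2048 + 512 + 64 + 32 + 8 + 4 + 2 = 19054 ✓



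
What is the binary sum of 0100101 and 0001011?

Add column by column from the right: bit + bit + carry-in; write the sum mod 2, carry 1 when the sum is 2 or 3.
carry:  0011110
        0100101
+       0001011
---------------
       00110000
(the carry out of the leftmost column, 0, becomes the leading bit)
Decimal check:
  0100101 = 32 + 4 + 1 = 37
  0001011 = 8 + 2 + 1 = 11
  37 + 11 = 48, and 00110000 = 32 + 16 = 48 ✓



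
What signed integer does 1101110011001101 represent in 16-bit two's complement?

Binary: 1101110011001101
Sign bit: 1 (negative)
Invert: 0010001100110010
Add 1:  0010001100110011
Magnitude: 0010001100110011 = 8192 + 512 + 256 + 32 + 16 + 2 + 1 = 9011
Value: -9011



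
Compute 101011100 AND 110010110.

AND: 1 only when both bits are 1
  101011100
& 110010110
-----------
  100010100
Decimal: 348 & 406 = 276



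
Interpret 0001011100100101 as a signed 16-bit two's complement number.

Binary: 0001011100100101
Sign bit: 0 (non-negative)
Read directly as an unsigned value:
0001011100100101 = 4096 + 1024 + 512 + 256 + 32 + 4 + 1 = 5925
Value: 5925



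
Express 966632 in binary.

Using repeated division by 2:
966632 ÷ 2 = 483316 remainder 0
483316 ÷ 2 = 241658 remainder 0
241658 ÷ 2 = 120829 remainder 0
120829 ÷ 2 = 60414 remainder 1
60414 ÷ 2 = 30207 remainder 0
30207 ÷ 2 = 15103 remainder 1
15103 ÷ 2 = 7551 remainder 1
7551 ÷ 2 = 3775 remainder 1
3775 ÷ 2 = 1887 remainder 1
1887 ÷ 2 = 943 remainder 1
943 ÷ 2 = 471 remainder 1
471 ÷ 2 = 235 remainder 1
235 ÷ 2 = 117 remainder 1
117 ÷ 2 = 58 remainder 1
58 ÷ 2 = 29 remainder 0
29 ÷ 2 = 14 remainder 1
14 ÷ 2 = 7 remainder 0
7 ÷ 2 = 3 remainder 1
3 ÷ 2 = 1 remainder 1
1 ÷ 2 = 0 remainder 1
Reading remainders bottom to top: 11101011111111101000



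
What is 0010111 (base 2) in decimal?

Sum of powers of 2 for each 1-bit:
2^0 + 2^1 + 2^2 + 2^4
= 1 + 2 + 4 + 16
= 23



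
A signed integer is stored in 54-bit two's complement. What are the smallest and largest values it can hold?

For 54-bit two's complement:
Minimum: -2^53 = -9007199254740992
Maximum: 2^53 - 1 = 9007199254740991



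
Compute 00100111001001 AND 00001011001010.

AND: 1 only when both bits are 1
  00100111001001
& 00001011001010
----------------
  00000011001000
Decimal: 2505 & 714 = 200



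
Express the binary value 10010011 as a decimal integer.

Sum of powers of 2 for each 1-bit:
2^0 + 2^1 + 2^4 + 2^7
= 1 + 2 + 16 + 128
= 147



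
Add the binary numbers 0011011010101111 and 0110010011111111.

Add column by column from the right: bit + bit + carry-in; write the sum mod 2, carry 1 when the sum is 2 or 3.
carry:  1100100111111110
        0011011010101111
+       0110010011111111
------------------------
       01001101110101110
(the carry out of the leftmost column, 0, becomes the leading bit)
Decimal check:
  0011011010101111 = 8192 + 4096 + 1024 + 512 + 128 + 32 + 8 + 4 + 2 + 1 = 13999
  0110010011111111 = 16384 + 8192 + 1024 + 128 + 64 + 32 + 16 + 8 + 4 + 2 + 1 = 25855
  13999 + 25855 = 39854, and 01001101110101110 = 32768 + 4096 + 2048 + 512 + 256 + 128 + 32 + 8 + 4 + 2 = 39854 ✓



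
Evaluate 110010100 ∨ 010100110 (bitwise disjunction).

OR: 1 when either bit is 1
  110010100
| 010100110
-----------
  110110110
Decimal: 404 | 166 = 438



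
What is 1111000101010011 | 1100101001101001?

OR: 1 when either bit is 1
  1111000101010011
| 1100101001101001
------------------
  1111101101111011
Decimal: 61779 | 51817 = 64379



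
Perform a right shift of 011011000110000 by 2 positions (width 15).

Original: 011011000110000 (decimal 13872)
Shift right by 2 positions
Drop the 2 low bits; fill with zeros on the left
Result: 000110110001100 (decimal 3468)
Equivalent: 13872 >> 2 = 13872 ÷ 2^2 = 3468



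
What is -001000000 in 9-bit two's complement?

Original: 001000000
Step 1 - Invert all bits: 110111111
Step 2 - Add 1: 111000000
Verification: 001000000 + 111000000 = 1000000000; discarding the end carry (carry out of the top bit) leaves the 9-bit value 000000000, as required for x + (-x)



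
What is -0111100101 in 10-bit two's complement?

Original: 0111100101
Step 1 - Invert all bits: 1000011010
Step 2 - Add 1: 1000011011
Verification: 0111100101 + 1000011011 = 10000000000; discarding the end carry (carry out of the top bit) leaves the 10-bit value 0000000000, as required for x + (-x)



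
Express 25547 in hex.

Using repeated division by 16 (digits 10–15 are A–F):
25547 ÷ 16 = 1596 remainder 11 (B)
1596 ÷ 16 = 99 remainder 12 (C)
99 ÷ 16 = 6 remainder 3
6 ÷ 16 = 0 remainder 6
Reading remainders bottom to top: 63CB



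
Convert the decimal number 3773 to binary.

Using repeated division by 2:
3773 ÷ 2 = 1886 remainder 1
1886 ÷ 2 = 943 remainder 0
943 ÷ 2 = 471 remainder 1
471 ÷ 2 = 235 remainder 1
235 ÷ 2 = 117 remainder 1
117 ÷ 2 = 58 remainder 1
58 ÷ 2 = 29 remainder 0
29 ÷ 2 = 14 remainder 1
14 ÷ 2 = 7 remainder 0
7 ÷ 2 = 3 remainder 1
3 ÷ 2 = 1 remainder 1
1 ÷ 2 = 0 remainder 1
Reading remainders bottom to top: 111010111101



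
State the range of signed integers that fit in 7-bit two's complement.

For 7-bit two's complement:
Minimum: -2^6 = -64
Maximum: 2^6 - 1 = 63



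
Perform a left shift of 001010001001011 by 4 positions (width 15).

Original: 001010001001011 (decimal 5195)
Shift left by 4 positions
Append 4 zeros on the right and drop the 4 high bits that overflow the 15-bit width
Result: 100010010110000 (decimal 17584)
Equivalent: 5195 << 4 = 5195 × 2^4 = 83120, truncated to 15 bits = 17584



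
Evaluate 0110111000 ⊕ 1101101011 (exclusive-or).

XOR: 1 when bits differ
  0110111000
^ 1101101011
------------
  1011010011
Decimal: 440 ^ 875 = 723



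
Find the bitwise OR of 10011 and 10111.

OR: 1 when either bit is 1
  10011
| 10111
-------
  10111
Decimal: 19 | 23 = 23



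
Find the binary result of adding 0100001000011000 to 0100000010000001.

Add column by column from the right: bit + bit + carry-in; write the sum mod 2, carry 1 when the sum is 2 or 3.
carry:  1000000000000000
        0100001000011000
+       0100000010000001
------------------------
       01000001010011001
(the carry out of the leftmost column, 0, becomes the leading bit)
Decimal check:
  0100001000011000 = 16384 + 512 + 16 + 8 = 16920
  0100000010000001 = 16384 + 128 + 1 = 16513
  16920 + 16513 = 33433, and 01000001010011001 = 32768 + 512 + 128 + 16 + 8 + 1 = 33433 ✓



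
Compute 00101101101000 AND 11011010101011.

AND: 1 only when both bits are 1
  00101101101000
& 11011010101011
----------------
  00001000101000
Decimal: 2920 & 13995 = 552



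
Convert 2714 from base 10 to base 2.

Using repeated division by 2:
2714 ÷ 2 = 1357 remainder 0
1357 ÷ 2 = 678 remainder 1
678 ÷ 2 = 339 remainder 0
339 ÷ 2 = 169 remainder 1
169 ÷ 2 = 84 remainder 1
84 ÷ 2 = 42 remainder 0
42 ÷ 2 = 21 remainder 0
21 ÷ 2 = 10 remainder 1
10 ÷ 2 = 5 remainder 0
5 ÷ 2 = 2 remainder 1
2 ÷ 2 = 1 remainder 0
1 ÷ 2 = 0 remainder 1
Reading remainders bottom to top: 101010011010



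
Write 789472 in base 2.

Using repeated division by 2:
789472 ÷ 2 = 394736 remainder 0
394736 ÷ 2 = 197368 remainder 0
197368 ÷ 2 = 98684 remainder 0
98684 ÷ 2 = 49342 remainder 0
49342 ÷ 2 = 24671 remainder 0
24671 ÷ 2 = 12335 remainder 1
12335 ÷ 2 = 6167 remainder 1
6167 ÷ 2 = 3083 remainder 1
3083 ÷ 2 = 1541 remainder 1
1541 ÷ 2 = 770 remainder 1
770 ÷ 2 = 385 remainder 0
385 ÷ 2 = 192 remainder 1
192 ÷ 2 = 96 remainder 0
96 ÷ 2 = 48 remainder 0
48 ÷ 2 = 24 remainder 0
24 ÷ 2 = 12 remainder 0
12 ÷ 2 = 6 remainder 0
6 ÷ 2 = 3 remainder 0
3 ÷ 2 = 1 remainder 1
1 ÷ 2 = 0 remainder 1
Reading remainders bottom to top: 11000000101111100000



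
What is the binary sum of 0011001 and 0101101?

Add column by column from the right: bit + bit + carry-in; write the sum mod 2, carry 1 when the sum is 2 or 3.
carry:  1110010
        0011001
+       0101101
---------------
       01000110
(the carry out of the leftmost column, 0, becomes the leading bit)
Decimal check:
  0011001 = 16 + 8 + 1 = 25
  0101101 = 32 + 8 + 4 + 1 = 45
  25 + 45 = 70, and 01000110 = 64 + 4 + 2 = 70 ✓



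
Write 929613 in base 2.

Using repeated division by 2:
929613 ÷ 2 = 464806 remainder 1
464806 ÷ 2 = 232403 remainder 0
232403 ÷ 2 = 116201 remainder 1
116201 ÷ 2 = 58100 remainder 1
58100 ÷ 2 = 29050 remainder 0
29050 ÷ 2 = 14525 remainder 0
14525 ÷ 2 = 7262 remainder 1
7262 ÷ 2 = 3631 remainder 0
3631 ÷ 2 = 1815 remainder 1
1815 ÷ 2 = 907 remainder 1
907 ÷ 2 = 453 remainder 1
453 ÷ 2 = 226 remainder 1
226 ÷ 2 = 113 remainder 0
113 ÷ 2 = 56 remainder 1
56 ÷ 2 = 28 remainder 0
28 ÷ 2 = 14 remainder 0
14 ÷ 2 = 7 remainder 0
7 ÷ 2 = 3 remainder 1
3 ÷ 2 = 1 remainder 1
1 ÷ 2 = 0 remainder 1
Reading remainders bottom to top: 11100010111101001101



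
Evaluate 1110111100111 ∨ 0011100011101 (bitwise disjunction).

OR: 1 when either bit is 1
  1110111100111
| 0011100011101
---------------
  1111111111111
Decimal: 7655 | 1821 = 8191



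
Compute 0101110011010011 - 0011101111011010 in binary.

Method 1 - Direct subtraction (column by column from the right: bit − bit − borrow-in; if negative, add 2 and borrow 1 from the next column):
borrow: 0100011111110000
        0101110011010011
-       0011101111011010
------------------------
        0010000011111001

Method 2 - Add two's complement:
Two's complement of 0011101111011010: invert → 1100010000100101, add 1 → 1100010000100110
  0101110011010011
+ 1100010000100110
------------------
 10010000011111001  (end carry out of the top bit = 1)
Discarding the end carry: 0010000011111001
Decimal check:
  0101110011010011 = 16384 + 4096 + 2048 + 1024 + 128 + 64 + 16 + 2 + 1 = 23763
  0011101111011010 = 8192 + 4096 + 2048 + 512 + 256 + 128 + 64 + 16 + 8 + 2 = 15322
  23763 - 15322 = 8441, and 0010000011111001 = 8192 + 128 + 64 + 32 + 16 + 8 + 1 = 8441 ✓



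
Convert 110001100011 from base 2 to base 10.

Sum of powers of 2 for each 1-bit:
2^0 + 2^1 + 2^5 + 2^6 + 2^10 + 2^11
= 1 + 2 + 32 + 64 + 1024 + 2048
= 3171



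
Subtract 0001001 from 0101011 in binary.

Method 1 - Direct subtraction (column by column from the right: bit − bit − borrow-in; if negative, add 2 and borrow 1 from the next column):
borrow: 0000000
        0101011
-       0001001
---------------
        0100010

Method 2 - Add two's complement:
Two's complement of 0001001: invert → 1110110, add 1 → 1110111
  0101011
+ 1110111
---------
 10100010  (end carry out of the top bit = 1)
Discarding the end carry: 0100010
Decimal check:
  0101011 = 32 + 8 + 2 + 1 = 43
  0001001 = 8 + 1 = 9
  43 - 9 = 34, and 0100010 = 32 + 2 = 34 ✓



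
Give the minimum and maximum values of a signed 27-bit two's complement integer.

For 27-bit two's complement:
Minimum: -2^26 = -67108864
Maximum: 2^26 - 1 = 67108863



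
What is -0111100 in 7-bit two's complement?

Original: 0111100
Step 1 - Invert all bits: 1000011
Step 2 - Add 1: 1000100
Verification: 0111100 + 1000100 = 10000000; discarding the end carry (carry out of the top bit) leaves the 7-bit value 0000000, as required for x + (-x)



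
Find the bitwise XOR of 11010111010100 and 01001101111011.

XOR: 1 when bits differ
  11010111010100
^ 01001101111011
----------------
  10011010101111
Decimal: 13780 ^ 4987 = 9903



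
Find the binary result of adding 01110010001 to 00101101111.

Add column by column from the right: bit + bit + carry-in; write the sum mod 2, carry 1 when the sum is 2 or 3.
carry:  11111111110
        01110010001
+       00101101111
-------------------
       010100000000
(the carry out of the leftmost column, 0, becomes the leading bit)
Decimal check:
  01110010001 = 512 + 256 + 128 + 16 + 1 = 913
  00101101111 = 256 + 64 + 32 + 8 + 4 + 2 + 1 = 367
  913 + 367 = 1280, and 010100000000 = 1024 + 256 = 1280 ✓



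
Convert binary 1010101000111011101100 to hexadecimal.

Group into 4-bit nibbles from right:
  0010 = 2
  1010 = A
  1000 = 8
  1110 = E
  1110 = E
  1100 = C
Result: 2A8EEC



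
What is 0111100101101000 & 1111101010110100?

AND: 1 only when both bits are 1
  0111100101101000
& 1111101010110100
------------------
  0111100000100000
Decimal: 31080 & 64180 = 30752



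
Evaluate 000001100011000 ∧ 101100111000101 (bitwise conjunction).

AND: 1 only when both bits are 1
  000001100011000
& 101100111000101
-----------------
  000000100000000
Decimal: 792 & 22981 = 256



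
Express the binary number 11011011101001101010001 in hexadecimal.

Group into 4-bit nibbles from right:
  0110 = 6
  1101 = D
  1101 = D
  0011 = 3
  0101 = 5
  0001 = 1
Result: 6DD351



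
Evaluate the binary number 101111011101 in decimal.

Sum of powers of 2 for each 1-bit:
2^0 + 2^2 + 2^3 + 2^4 + 2^6 + 2^7 + 2^8 + 2^9 + 2^11
= 1 + 4 + 8 + 16 + 64 + 128 + 256 + 512 + 2048
= 3037



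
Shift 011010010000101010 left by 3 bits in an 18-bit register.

Original: 011010010000101010 (decimal 107562)
Shift left by 3 positions
Append 3 zeros on the right and drop the 3 high bits that overflow the 18-bit width
Result: 010010000101010000 (decimal 74064)
Equivalent: 107562 << 3 = 107562 × 2^3 = 860496, truncated to 18 bits = 74064



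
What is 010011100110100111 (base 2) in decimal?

Sum of powers of 2 for each 1-bit:
2^0 + 2^1 + 2^2 + 2^5 + 2^7 + 2^8 + 2^11 + 2^12 + 2^13 + 2^16
= 1 + 2 + 4 + 32 + 128 + 256 + 2048 + 4096 + 8192 + 65536
= 80295



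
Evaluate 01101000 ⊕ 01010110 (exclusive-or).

XOR: 1 when bits differ
  01101000
^ 01010110
----------
  00111110
Decimal: 104 ^ 86 = 62



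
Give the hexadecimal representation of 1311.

Using repeated division by 16 (digits 10–15 are A–F):
1311 ÷ 16 = 81 remainder 15 (F)
81 ÷ 16 = 5 remainder 1
5 ÷ 16 = 0 remainder 5
Reading remainders bottom to top: 51F



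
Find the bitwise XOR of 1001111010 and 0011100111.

XOR: 1 when bits differ
  1001111010
^ 0011100111
------------
  1010011101
Decimal: 634 ^ 231 = 669



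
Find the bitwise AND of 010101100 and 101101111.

AND: 1 only when both bits are 1
  010101100
& 101101111
-----------
  000101100
Decimal: 172 & 367 = 44



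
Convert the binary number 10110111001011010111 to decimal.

Sum of powers of 2 for each 1-bit:
2^0 + 2^1 + 2^2 + 2^4 + 2^6 + 2^7 + 2^9 + 2^12 + 2^13 + 2^14 + 2^16 + 2^17 + 2^19
= 1 + 2 + 4 + 16 + 64 + 128 + 512 + 4096 + 8192 + 16384 + 65536 + 131072 + 524288
= 750295



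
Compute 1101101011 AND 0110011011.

AND: 1 only when both bits are 1
  1101101011
& 0110011011
------------
  0100001011
Decimal: 875 & 411 = 267



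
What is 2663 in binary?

Using repeated division by 2:
2663 ÷ 2 = 1331 remainder 1
1331 ÷ 2 = 665 remainder 1
665 ÷ 2 = 332 remainder 1
332 ÷ 2 = 166 remainder 0
166 ÷ 2 = 83 remainder 0
83 ÷ 2 = 41 remainder 1
41 ÷ 2 = 20 remainder 1
20 ÷ 2 = 10 remainder 0
10 ÷ 2 = 5 remainder 0
5 ÷ 2 = 2 remainder 1
2 ÷ 2 = 1 remainder 0
1 ÷ 2 = 0 remainder 1
Reading remainders bottom to top: 101001100111



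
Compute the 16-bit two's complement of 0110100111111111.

Original: 0110100111111111
Step 1 - Invert all bits: 1001011000000000
Step 2 - Add 1: 1001011000000001
Verification: 0110100111111111 + 1001011000000001 = 10000000000000000; discarding the end carry (carry out of the top bit) leaves the 16-bit value 0000000000000000, as required for x + (-x)



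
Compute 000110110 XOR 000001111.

XOR: 1 when bits differ
  000110110
^ 000001111
-----------
  000111001
Decimal: 54 ^ 15 = 57



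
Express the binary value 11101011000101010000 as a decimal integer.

Sum of powers of 2 for each 1-bit:
2^4 + 2^6 + 2^8 + 2^12 + 2^13 + 2^15 + 2^17 + 2^18 + 2^19
= 16 + 64 + 256 + 4096 + 8192 + 32768 + 131072 + 262144 + 524288
= 962896



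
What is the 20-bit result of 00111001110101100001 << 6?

Original: 00111001110101100001 (decimal 236897)
Shift left by 6 positions
Append 6 zeros on the right and drop the 6 high bits that overflow the 20-bit width
Result: 01110101100001000000 (decimal 481344)
Equivalent: 236897 << 6 = 236897 × 2^6 = 15161408, truncated to 20 bits = 481344



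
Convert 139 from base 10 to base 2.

Using repeated division by 2:
139 ÷ 2 = 69 remainder 1
69 ÷ 2 = 34 remainder 1
34 ÷ 2 = 17 remainder 0
17 ÷ 2 = 8 remainder 1
8 ÷ 2 = 4 remainder 0
4 ÷ 2 = 2 remainder 0
2 ÷ 2 = 1 remainder 0
1 ÷ 2 = 0 remainder 1
Reading remainders bottom to top: 10001011



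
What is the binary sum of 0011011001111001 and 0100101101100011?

Add column by column from the right: bit + bit + carry-in; write the sum mod 2, carry 1 when the sum is 2 or 3.
carry:  1111110011000110
        0011011001111001
+       0100101101100011
------------------------
       01000000111011100
(the carry out of the leftmost column, 0, becomes the leading bit)
Decimal check:
  0011011001111001 = 8192 + 4096 + 1024 + 512 + 64 + 32 + 16 + 8 + 1 = 13945
  0100101101100011 = 16384 + 2048 + 512 + 256 + 64 + 32 + 2 + 1 = 19299
  13945 + 19299 = 33244, and 01000000111011100 = 32768 + 256 + 128 + 64 + 16 + 8 + 4 = 33244 ✓



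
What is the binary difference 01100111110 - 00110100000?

Method 1 - Direct subtraction (column by column from the right: bit − bit − borrow-in; if negative, add 2 and borrow 1 from the next column):
borrow: 01100000000
        01100111110
-       00110100000
-------------------
        00110011110

Method 2 - Add two's complement:
Two's complement of 00110100000: invert → 11001011111, add 1 → 11001100000
  01100111110
+ 11001100000
-------------
 100110011110  (end carry out of the top bit = 1)
Discarding the end carry: 00110011110
Decimal check:
  01100111110 = 512 + 256 + 32 + 16 + 8 + 4 + 2 = 830
  00110100000 = 256 + 128 + 32 = 416
  830 - 416 = 414, and 00110011110 = 256 + 128 + 16 + 8 + 4 + 2 = 414 ✓



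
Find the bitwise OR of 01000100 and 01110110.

OR: 1 when either bit is 1
  01000100
| 01110110
----------
  01110110
Decimal: 68 | 118 = 118



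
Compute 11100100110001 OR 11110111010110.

OR: 1 when either bit is 1
  11100100110001
| 11110111010110
----------------
  11110111110111
Decimal: 14641 | 15830 = 15863



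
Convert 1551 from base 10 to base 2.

Using repeated division by 2:
1551 ÷ 2 = 775 remainder 1
775 ÷ 2 = 387 remainder 1
387 ÷ 2 = 193 remainder 1
193 ÷ 2 = 96 remainder 1
96 ÷ 2 = 48 remainder 0
48 ÷ 2 = 24 remainder 0
24 ÷ 2 = 12 remainder 0
12 ÷ 2 = 6 remainder 0
6 ÷ 2 = 3 remainder 0
3 ÷ 2 = 1 remainder 1
1 ÷ 2 = 0 remainder 1
Reading remainders bottom to top: 11000001111



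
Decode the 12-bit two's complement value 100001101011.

Binary: 100001101011
Sign bit: 1 (negative)
Invert: 011110010100
Add 1:  011110010101
Magnitude: 011110010101 = 1024 + 512 + 256 + 128 + 16 + 4 + 1 = 1941
Value: -1941



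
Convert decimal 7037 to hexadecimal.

Using repeated division by 16 (digits 10–15 are A–F):
7037 ÷ 16 = 439 remainder 13 (D)
439 ÷ 16 = 27 remainder 7
27 ÷ 16 = 1 remainder 11 (B)
1 ÷ 16 = 0 remainder 1
Reading remainders bottom to top: 1B7D



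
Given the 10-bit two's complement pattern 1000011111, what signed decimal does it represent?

Binary: 1000011111
Sign bit: 1 (negative)
Invert: 0111100000
Add 1:  0111100001
Magnitude: 0111100001 = 256 + 128 + 64 + 32 + 1 = 481
Value: -481



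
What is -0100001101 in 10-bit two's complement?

Original: 0100001101
Step 1 - Invert all bits: 1011110010
Step 2 - Add 1: 1011110011
Verification: 0100001101 + 1011110011 = 10000000000; discarding the end carry (carry out of the top bit) leaves the 10-bit value 0000000000, as required for x + (-x)



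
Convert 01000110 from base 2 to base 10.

Sum of powers of 2 for each 1-bit:
2^1 + 2^2 + 2^6
= 2 + 4 + 64
= 70



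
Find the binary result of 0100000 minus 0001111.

Method 1 - Direct subtraction (column by column from the right: bit − bit − borrow-in; if negative, add 2 and borrow 1 from the next column):
borrow: 0111110
        0100000
-       0001111
---------------
        0010001

Method 2 - Add two's complement:
Two's complement of 0001111: invert → 1110000, add 1 → 1110001
  0100000
+ 1110001
---------
 10010001  (end carry out of the top bit = 1)
Discarding the end carry: 0010001
Decimal check:
  0100000 = 32
  0001111 = 8 + 4 + 2 + 1 = 15
  32 - 15 = 17, and 0010001 = 16 + 1 = 17 ✓



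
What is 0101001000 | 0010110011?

OR: 1 when either bit is 1
  0101001000
| 0010110011
------------
  0111111011
Decimal: 328 | 179 = 507



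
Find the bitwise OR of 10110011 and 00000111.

OR: 1 when either bit is 1
  10110011
| 00000111
----------
  10110111
Decimal: 179 | 7 = 183



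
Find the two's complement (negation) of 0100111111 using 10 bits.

Original: 0100111111
Step 1 - Invert all bits: 1011000000
Step 2 - Add 1: 1011000001
Verification: 0100111111 + 1011000001 = 10000000000; discarding the end carry (carry out of the top bit) leaves the 10-bit value 0000000000, as required for x + (-x)



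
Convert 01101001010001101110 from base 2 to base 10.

Sum of powers of 2 for each 1-bit:
2^1 + 2^2 + 2^3 + 2^5 + 2^6 + 2^10 + 2^12 + 2^15 + 2^17 + 2^18
= 2 + 4 + 8 + 32 + 64 + 1024 + 4096 + 32768 + 131072 + 262144
= 431214



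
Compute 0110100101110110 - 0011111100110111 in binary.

Method 1 - Direct subtraction (column by column from the right: bit − bit − borrow-in; if negative, add 2 and borrow 1 from the next column):
borrow: 0111110001111110
        0110100101110110
-       0011111100110111
------------------------
        0010101000111111

Method 2 - Add two's complement:
Two's complement of 0011111100110111: invert → 1100000011001000, add 1 → 1100000011001001
  0110100101110110
+ 1100000011001001
------------------
 10010101000111111  (end carry out of the top bit = 1)
Discarding the end carry: 0010101000111111
Decimal check:
  0110100101110110 = 16384 + 8192 + 2048 + 256 + 64 + 32 + 16 + 4 + 2 = 26998
  0011111100110111 = 8192 + 4096 + 2048 + 1024 + 512 + 256 + 32 + 16 + 4 + 2 + 1 = 16183
  26998 - 16183 = 10815, and 0010101000111111 = 8192 + 2048 + 512 + 32 + 16 + 8 + 4 + 2 + 1 = 10815 ✓



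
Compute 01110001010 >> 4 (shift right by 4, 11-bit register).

Original: 01110001010 (decimal 906)
Shift right by 4 positions
Drop the 4 low bits; fill with zeros on the left
Result: 00000111000 (decimal 56)
Equivalent: 906 >> 4 = 906 ÷ 2^4 = 56



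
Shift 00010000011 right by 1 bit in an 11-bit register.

Original: 00010000011 (decimal 131)
Shift right by 1 position
Drop the 1 low bit; fill with zero on the left
Result: 00001000001 (decimal 65)
Equivalent: 131 >> 1 = 131 ÷ 2^1 = 65



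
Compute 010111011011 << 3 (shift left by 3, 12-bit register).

Original: 010111011011 (decimal 1499)
Shift left by 3 positions
Append 3 zeros on the right and drop the 3 high bits that overflow the 12-bit width
Result: 111011011000 (decimal 3800)
Equivalent: 1499 << 3 = 1499 × 2^3 = 11992, truncated to 12 bits = 3800



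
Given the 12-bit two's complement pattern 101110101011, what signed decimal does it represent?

Binary: 101110101011
Sign bit: 1 (negative)
Invert: 010001010100
Add 1:  010001010101
Magnitude: 010001010101 = 1024 + 64 + 16 + 4 + 1 = 1109
Value: -1109



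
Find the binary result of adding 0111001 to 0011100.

Add column by column from the right: bit + bit + carry-in; write the sum mod 2, carry 1 when the sum is 2 or 3.
carry:  1110000
        0111001
+       0011100
---------------
       01010101
(the carry out of the leftmost column, 0, becomes the leading bit)
Decimal check:
  0111001 = 32 + 16 + 8 + 1 = 57
  0011100 = 16 + 8 + 4 = 28
  57 + 28 = 85, and 01010101 = 64 + 16 + 4 + 1 = 85 ✓



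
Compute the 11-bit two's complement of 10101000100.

Original (sign bit 1, negative): 10101000100
Step 1 - Invert all bits: 01010111011
Step 2 - Add 1: 01010111100
Verification: 10101000100 + 01010111100 = 100000000000; discarding the end carry (carry out of the top bit) leaves the 11-bit value 00000000000, as required for x + (-x)



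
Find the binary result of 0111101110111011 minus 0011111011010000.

Method 1 - Direct subtraction (column by column from the right: bit − bit − borrow-in; if negative, add 2 and borrow 1 from the next column):
borrow: 0111100110000000
        0111101110111011
-       0011111011010000
------------------------
        0011110011101011

Method 2 - Add two's complement:
Two's complement of 0011111011010000: invert → 1100000100101111, add 1 → 1100000100110000
  0111101110111011
+ 1100000100110000
------------------
 10011110011101011  (end carry out of the top bit = 1)
Discarding the end carry: 0011110011101011
Decimal check:
  0111101110111011 = 16384 + 8192 + 4096 + 2048 + 512 + 256 + 128 + 32 + 16 + 8 + 2 + 1 = 31675
  0011111011010000 = 8192 + 4096 + 2048 + 1024 + 512 + 128 + 64 + 16 = 16080
  31675 - 16080 = 15595, and 0011110011101011 = 8192 + 4096 + 2048 + 1024 + 128 + 64 + 32 + 8 + 2 + 1 = 15595 ✓



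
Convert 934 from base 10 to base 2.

Using repeated division by 2:
934 ÷ 2 = 467 remainder 0
467 ÷ 2 = 233 remainder 1
233 ÷ 2 = 116 remainder 1
116 ÷ 2 = 58 remainder 0
58 ÷ 2 = 29 remainder 0
29 ÷ 2 = 14 remainder 1
14 ÷ 2 = 7 remainder 0
7 ÷ 2 = 3 remainder 1
3 ÷ 2 = 1 remainder 1
1 ÷ 2 = 0 remainder 1
Reading remainders bottom to top: 1110100110



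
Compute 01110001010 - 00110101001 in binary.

Method 1 - Direct subtraction (column by column from the right: bit − bit − borrow-in; if negative, add 2 and borrow 1 from the next column):
borrow: 01111000010
        01110001010
-       00110101001
-------------------
        00111100001

Method 2 - Add two's complement:
Two's complement of 00110101001: invert → 11001010110, add 1 → 11001010111
  01110001010
+ 11001010111
-------------
 100111100001  (end carry out of the top bit = 1)
Discarding the end carry: 00111100001
Decimal check:
  01110001010 = 512 + 256 + 128 + 8 + 2 = 906
  00110101001 = 256 + 128 + 32 + 8 + 1 = 425
  906 - 425 = 481, and 00111100001 = 256 + 128 + 64 + 32 + 1 = 481 ✓



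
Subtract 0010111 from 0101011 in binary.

Method 1 - Direct subtraction (column by column from the right: bit − bit − borrow-in; if negative, add 2 and borrow 1 from the next column):
borrow: 0101000
        0101011
-       0010111
---------------
        0010100

Method 2 - Add two's complement:
Two's complement of 0010111: invert → 1101000, add 1 → 1101001
  0101011
+ 1101001
---------
 10010100  (end carry out of the top bit = 1)
Discarding the end carry: 0010100
Decimal check:
  0101011 = 32 + 8 + 2 + 1 = 43
  0010111 = 16 + 4 + 2 + 1 = 23
  43 - 23 = 20, and 0010100 = 16 + 4 = 20 ✓



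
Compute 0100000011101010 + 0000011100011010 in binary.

Add column by column from the right: bit + bit + carry-in; write the sum mod 2, carry 1 when the sum is 2 or 3.
carry:  0000111111110100
        0100000011101010
+       0000011100011010
------------------------
       00100100000000100
(the carry out of the leftmost column, 0, becomes the leading bit)
Decimal check:
  0100000011101010 = 16384 + 128 + 64 + 32 + 8 + 2 = 16618
  0000011100011010 = 1024 + 512 + 256 + 16 + 8 + 2 = 1818
  16618 + 1818 = 18436, and 00100100000000100 = 16384 + 2048 + 4 = 18436 ✓



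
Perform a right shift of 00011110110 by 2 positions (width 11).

Original: 00011110110 (decimal 246)
Shift right by 2 positions
Drop the 2 low bits; fill with zeros on the left
Result: 00000111101 (decimal 61)
Equivalent: 246 >> 2 = 246 ÷ 2^2 = 61



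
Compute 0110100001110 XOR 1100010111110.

XOR: 1 when bits differ
  0110100001110
^ 1100010111110
---------------
  1010110110000
Decimal: 3342 ^ 6334 = 5552



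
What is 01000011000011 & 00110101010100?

AND: 1 only when both bits are 1
  01000011000011
& 00110101010100
----------------
  00000001000000
Decimal: 4291 & 3412 = 64



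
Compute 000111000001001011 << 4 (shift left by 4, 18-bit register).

Original: 000111000001001011 (decimal 28747)
Shift left by 4 positions
Append 4 zeros on the right and drop the 4 high bits that overflow the 18-bit width
Result: 110000010010110000 (decimal 197808)
Equivalent: 28747 << 4 = 28747 × 2^4 = 459952, truncated to 18 bits = 197808



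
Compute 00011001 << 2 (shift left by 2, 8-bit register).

Original: 00011001 (decimal 25)
Shift left by 2 positions
Append 2 zeros on the right
Result: 01100100 (decimal 100)
Equivalent: 25 << 2 = 25 × 2^2 = 100



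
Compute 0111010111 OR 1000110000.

OR: 1 when either bit is 1
  0111010111
| 1000110000
------------
  1111110111
Decimal: 471 | 560 = 1015

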